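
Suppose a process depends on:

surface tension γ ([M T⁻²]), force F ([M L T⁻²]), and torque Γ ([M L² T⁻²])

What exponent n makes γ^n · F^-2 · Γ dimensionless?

1

Balance the M exponent: (1)·n from γ, plus −2·(1) + (1) = -1 from the rest, must sum to zero.
n − 1 = 0, so n = 1.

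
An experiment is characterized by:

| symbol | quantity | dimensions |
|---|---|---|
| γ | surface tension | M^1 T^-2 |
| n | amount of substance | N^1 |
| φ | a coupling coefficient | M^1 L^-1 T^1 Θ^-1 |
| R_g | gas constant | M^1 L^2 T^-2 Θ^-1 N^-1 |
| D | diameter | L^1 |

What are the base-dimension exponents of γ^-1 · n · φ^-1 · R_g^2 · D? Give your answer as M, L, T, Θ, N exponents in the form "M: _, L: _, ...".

Collect each base-dimension exponent across the product:
  M: −(1) + (0) − (1) + 2·(1) + (0) = 0
  L: −(0) + (0) − (-1) + 2·(2) + (1) = 6
  T: −(-2) + (0) − (1) + 2·(-2) + (0) = -3
  Θ: −(0) + (0) − (-1) + 2·(-1) + (0) = -1
  N: −(0) + (1) − (0) + 2·(-1) + (0) = -1
So the dimensions are [L⁶ T⁻³ Θ⁻¹ N⁻¹].

M: 0, L: 6, T: -3, Θ: -1, N: -1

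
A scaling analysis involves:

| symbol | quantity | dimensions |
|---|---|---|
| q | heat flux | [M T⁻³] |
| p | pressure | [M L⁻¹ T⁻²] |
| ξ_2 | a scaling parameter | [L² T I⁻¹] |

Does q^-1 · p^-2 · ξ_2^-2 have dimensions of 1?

no

Sum the exponent of each base dimension across the product:
  M: −[q]_M − 2·[p]_M − 2·[ξ_2]_M = −(1) − 2·(1) − 2·(0) = -3
  L: −[q]_L − 2·[p]_L − 2·[ξ_2]_L = −(0) − 2·(-1) − 2·(2) = -2
  T: −[q]_T − 2·[p]_T − 2·[ξ_2]_T = −(-3) − 2·(-2) − 2·(1) = 5
  I: −[q]_I − 2·[p]_I − 2·[ξ_2]_I = −(0) − 2·(0) − 2·(-1) = 2
Net dimensions [M⁻³ L⁻² T⁵ I²] ≠ [1] — not dimensionless.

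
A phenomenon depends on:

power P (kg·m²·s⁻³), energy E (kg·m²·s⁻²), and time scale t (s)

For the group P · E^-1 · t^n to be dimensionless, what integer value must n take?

1

Balance the T exponent: (1)·n from t, plus (-3) − (-2) = -1 from the rest, must sum to zero.
n − 1 = 0, so n = 1.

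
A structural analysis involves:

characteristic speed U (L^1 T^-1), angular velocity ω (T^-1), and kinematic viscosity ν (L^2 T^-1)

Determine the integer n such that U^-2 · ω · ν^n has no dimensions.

Balance the L exponent: (2)·n from ν, plus −2·(1) + (0) = -2 from the rest, must sum to zero.
2n − 2 = 0, so n = 1.

1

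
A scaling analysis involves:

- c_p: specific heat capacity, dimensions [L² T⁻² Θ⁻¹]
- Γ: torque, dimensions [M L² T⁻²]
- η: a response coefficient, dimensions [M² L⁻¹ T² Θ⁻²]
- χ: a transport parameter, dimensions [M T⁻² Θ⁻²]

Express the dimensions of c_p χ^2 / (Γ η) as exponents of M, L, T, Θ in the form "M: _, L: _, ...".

Collect each base-dimension exponent across the product:
  M: (0) − (1) − (2) + 2·(1) = -1
  L: (2) − (2) − (-1) + 2·(0) = 1
  T: (-2) − (-2) − (2) + 2·(-2) = -6
  Θ: (-1) − (0) − (-2) + 2·(-2) = -3
So the dimensions are [M⁻¹ L T⁻⁶ Θ⁻³].

M: -1, L: 1, T: -6, Θ: -3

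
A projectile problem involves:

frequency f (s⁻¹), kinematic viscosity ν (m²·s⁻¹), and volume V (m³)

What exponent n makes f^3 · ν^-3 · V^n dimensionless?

2

Balance the L exponent: (3)·n from V, plus 3·(0) − 3·(2) = -6 from the rest, must sum to zero.
3n − 6 = 0, so n = 2.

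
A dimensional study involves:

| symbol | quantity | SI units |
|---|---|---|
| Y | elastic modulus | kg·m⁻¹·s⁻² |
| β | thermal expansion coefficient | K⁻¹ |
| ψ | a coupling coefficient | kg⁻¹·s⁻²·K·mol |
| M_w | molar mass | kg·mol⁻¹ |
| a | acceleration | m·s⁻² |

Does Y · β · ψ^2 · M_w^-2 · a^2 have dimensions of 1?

Sum the exponent of each base dimension across the product:
  M: [Y]_M + [β]_M + 2·[ψ]_M − 2·[M_w]_M + 2·[a]_M = (1) + (0) + 2·(-1) − 2·(1) + 2·(0) = -3
  L: [Y]_L + [β]_L + 2·[ψ]_L − 2·[M_w]_L + 2·[a]_L = (-1) + (0) + 2·(0) − 2·(0) + 2·(1) = 1
  T: [Y]_T + [β]_T + 2·[ψ]_T − 2·[M_w]_T + 2·[a]_T = (-2) + (0) + 2·(-2) − 2·(0) + 2·(-2) = -10
  Θ: [Y]_Θ + [β]_Θ + 2·[ψ]_Θ − 2·[M_w]_Θ + 2·[a]_Θ = (0) + (-1) + 2·(1) − 2·(0) + 2·(0) = 1
  N: [Y]_N + [β]_N + 2·[ψ]_N − 2·[M_w]_N + 2·[a]_N = (0) + (0) + 2·(1) − 2·(-1) + 2·(0) = 4
Net dimensions [M⁻³ L T⁻¹⁰ Θ N⁴] ≠ [1] — not dimensionless.

no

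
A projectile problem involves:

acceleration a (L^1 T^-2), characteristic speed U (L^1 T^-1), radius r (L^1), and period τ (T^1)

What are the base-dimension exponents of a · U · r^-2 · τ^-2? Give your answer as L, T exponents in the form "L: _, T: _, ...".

Collect each base-dimension exponent across the product:
  L: (1) + (1) − 2·(1) − 2·(0) = 0
  T: (-2) + (-1) − 2·(0) − 2·(1) = -5
So the dimensions are [T⁻⁵].

L: 0, T: -5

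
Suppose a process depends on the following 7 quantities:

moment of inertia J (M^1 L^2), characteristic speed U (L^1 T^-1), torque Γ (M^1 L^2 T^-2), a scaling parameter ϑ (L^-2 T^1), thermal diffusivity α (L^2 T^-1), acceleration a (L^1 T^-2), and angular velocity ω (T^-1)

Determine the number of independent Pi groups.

4

There are 7 variables and 3 base dimensions (M, L, T).
The dimension matrix has rank 3.
Independent dimensionless groups: 7 − 3 = 4.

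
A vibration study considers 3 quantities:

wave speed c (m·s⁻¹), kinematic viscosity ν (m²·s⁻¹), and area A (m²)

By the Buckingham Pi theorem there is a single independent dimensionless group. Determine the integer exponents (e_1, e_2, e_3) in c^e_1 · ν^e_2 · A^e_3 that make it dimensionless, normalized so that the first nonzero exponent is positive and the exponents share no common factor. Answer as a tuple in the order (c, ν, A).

L: e_1·(1) + e_2·(2) + e_3·(2) = 0
T: e_1·(-1) + e_2·(-1) + e_3·(0) = 0
Solving this homogeneous linear system for the smallest-integer solution (first nonzero entry positive) gives (2, -2, 1).

(2, -2, 1)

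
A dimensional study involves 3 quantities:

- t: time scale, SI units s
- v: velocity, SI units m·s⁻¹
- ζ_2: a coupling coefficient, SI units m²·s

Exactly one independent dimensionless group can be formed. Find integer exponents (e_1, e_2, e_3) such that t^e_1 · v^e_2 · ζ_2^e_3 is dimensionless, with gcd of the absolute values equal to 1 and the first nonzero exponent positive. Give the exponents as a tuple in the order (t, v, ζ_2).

(3, 2, -1)

L: e_1·(0) + e_2·(1) + e_3·(2) = 0
T: e_1·(1) + e_2·(-1) + e_3·(1) = 0
Solving this homogeneous linear system for the smallest-integer solution (first nonzero entry positive) gives (3, 2, -1).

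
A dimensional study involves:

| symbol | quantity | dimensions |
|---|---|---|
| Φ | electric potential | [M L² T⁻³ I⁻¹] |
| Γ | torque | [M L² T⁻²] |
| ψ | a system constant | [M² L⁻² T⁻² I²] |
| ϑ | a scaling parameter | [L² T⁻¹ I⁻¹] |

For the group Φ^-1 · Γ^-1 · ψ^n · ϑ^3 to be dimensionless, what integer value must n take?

Balance the M exponent: (2)·n from ψ, plus −(1) − (1) + 3·(0) = -2 from the rest, must sum to zero.
2n − 2 = 0, so n = 1.

1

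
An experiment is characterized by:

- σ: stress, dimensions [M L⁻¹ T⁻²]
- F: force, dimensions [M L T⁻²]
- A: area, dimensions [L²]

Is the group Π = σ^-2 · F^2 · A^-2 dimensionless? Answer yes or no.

yes

Sum the exponent of each base dimension across the product:
  M: −2·[σ]_M + 2·[F]_M − 2·[A]_M = −2·(1) + 2·(1) − 2·(0) = 0
  L: −2·[σ]_L + 2·[F]_L − 2·[A]_L = −2·(-1) + 2·(1) − 2·(2) = 0
  T: −2·[σ]_T + 2·[F]_T − 2·[A]_T = −2·(-2) + 2·(-2) − 2·(0) = 0
  I: −2·[σ]_I + 2·[F]_I − 2·[A]_I = −2·(0) + 2·(0) − 2·(0) = 0
All base exponents vanish — dimensionless.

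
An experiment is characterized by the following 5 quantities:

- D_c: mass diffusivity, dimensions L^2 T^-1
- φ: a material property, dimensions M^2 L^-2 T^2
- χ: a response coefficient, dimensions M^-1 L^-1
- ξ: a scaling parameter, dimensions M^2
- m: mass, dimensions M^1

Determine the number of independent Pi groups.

There are 5 variables and 3 base dimensions (M, L, T).
The dimension matrix has rank 3.
Independent dimensionless groups: 5 − 3 = 2.

2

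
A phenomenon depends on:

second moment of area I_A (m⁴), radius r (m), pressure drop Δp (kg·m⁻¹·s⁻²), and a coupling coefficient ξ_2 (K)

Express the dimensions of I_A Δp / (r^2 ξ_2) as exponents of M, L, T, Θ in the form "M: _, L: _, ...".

Collect each base-dimension exponent across the product:
  M: (0) − 2·(0) + (1) − (0) = 1
  L: (4) − 2·(1) + (-1) − (0) = 1
  T: (0) − 2·(0) + (-2) − (0) = -2
  Θ: (0) − 2·(0) + (0) − (1) = -1
So the dimensions are [M L T⁻² Θ⁻¹].

M: 1, L: 1, T: -2, Θ: -1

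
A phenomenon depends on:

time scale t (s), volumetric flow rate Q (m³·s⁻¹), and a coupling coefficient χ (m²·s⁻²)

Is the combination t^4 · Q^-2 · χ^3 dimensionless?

yes

Sum the exponent of each base dimension across the product:
  L: 4·[t]_L − 2·[Q]_L + 3·[χ]_L = 4·(0) − 2·(3) + 3·(2) = 0
  T: 4·[t]_T − 2·[Q]_T + 3·[χ]_T = 4·(1) − 2·(-1) + 3·(-2) = 0
All base exponents vanish — dimensionless.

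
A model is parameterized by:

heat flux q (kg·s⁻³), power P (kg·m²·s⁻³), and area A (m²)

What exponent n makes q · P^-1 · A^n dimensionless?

1

Balance the L exponent: (2)·n from A, plus (0) − (2) = -2 from the rest, must sum to zero.
2n − 2 = 0, so n = 1.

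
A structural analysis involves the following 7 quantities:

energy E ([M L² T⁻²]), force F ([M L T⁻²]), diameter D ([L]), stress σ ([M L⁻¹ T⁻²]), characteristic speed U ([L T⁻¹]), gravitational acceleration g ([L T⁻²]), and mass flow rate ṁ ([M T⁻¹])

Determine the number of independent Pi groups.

4

There are 7 variables and 3 base dimensions (M, L, T).
The dimension matrix has rank 3.
Independent dimensionless groups: 7 − 3 = 4.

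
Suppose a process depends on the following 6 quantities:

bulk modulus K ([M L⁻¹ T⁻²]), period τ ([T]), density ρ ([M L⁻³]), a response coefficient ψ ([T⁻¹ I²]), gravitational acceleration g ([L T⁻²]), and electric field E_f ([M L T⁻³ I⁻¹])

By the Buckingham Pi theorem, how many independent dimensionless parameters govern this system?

2

There are 6 variables and 4 base dimensions (M, L, T, I).
The dimension matrix has rank 4.
Independent dimensionless groups: 6 − 4 = 2.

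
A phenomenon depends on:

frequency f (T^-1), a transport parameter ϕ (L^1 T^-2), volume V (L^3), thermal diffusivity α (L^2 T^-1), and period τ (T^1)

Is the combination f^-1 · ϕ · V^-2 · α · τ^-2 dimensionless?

Sum the exponent of each base dimension across the product:
  L: −[f]_L + [ϕ]_L − 2·[V]_L + [α]_L − 2·[τ]_L = −(0) + (1) − 2·(3) + (2) − 2·(0) = -3
  T: −[f]_T + [ϕ]_T − 2·[V]_T + [α]_T − 2·[τ]_T = −(-1) + (-2) − 2·(0) + (-1) − 2·(1) = -4
Net dimensions [L⁻³ T⁻⁴] ≠ [1] — not dimensionless.

no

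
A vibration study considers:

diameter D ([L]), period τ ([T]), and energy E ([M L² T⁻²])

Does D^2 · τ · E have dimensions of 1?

Sum the exponent of each base dimension across the product:
  M: 2·[D]_M + [τ]_M + [E]_M = 2·(0) + (0) + (1) = 1
  L: 2·[D]_L + [τ]_L + [E]_L = 2·(1) + (0) + (2) = 4
  T: 2·[D]_T + [τ]_T + [E]_T = 2·(0) + (1) + (-2) = -1
Net dimensions [M L⁴ T⁻¹] ≠ [1] — not dimensionless.

no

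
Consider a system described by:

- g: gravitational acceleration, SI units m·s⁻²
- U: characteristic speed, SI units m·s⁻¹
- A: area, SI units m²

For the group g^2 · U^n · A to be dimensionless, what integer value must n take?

-4

Balance the L exponent: (1)·n from U, plus 2·(1) + (2) = 4 from the rest, must sum to zero.
n + 4 = 0, so n = -4.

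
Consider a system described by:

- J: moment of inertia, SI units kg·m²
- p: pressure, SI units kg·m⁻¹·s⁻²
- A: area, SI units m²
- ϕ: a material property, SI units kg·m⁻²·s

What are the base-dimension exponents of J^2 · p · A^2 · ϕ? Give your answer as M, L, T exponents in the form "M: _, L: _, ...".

M: 4, L: 5, T: -1

Collect each base-dimension exponent across the product:
  M: 2·(1) + (1) + 2·(0) + (1) = 4
  L: 2·(2) + (-1) + 2·(2) + (-2) = 5
  T: 2·(0) + (-2) + 2·(0) + (1) = -1
So the dimensions are [M⁴ L⁵ T⁻¹].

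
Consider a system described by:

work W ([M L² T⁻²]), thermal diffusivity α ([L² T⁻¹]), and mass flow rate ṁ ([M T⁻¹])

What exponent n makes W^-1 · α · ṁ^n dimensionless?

1

Balance the M exponent: (1)·n from ṁ, plus −(1) + (0) = -1 from the rest, must sum to zero.
n − 1 = 0, so n = 1.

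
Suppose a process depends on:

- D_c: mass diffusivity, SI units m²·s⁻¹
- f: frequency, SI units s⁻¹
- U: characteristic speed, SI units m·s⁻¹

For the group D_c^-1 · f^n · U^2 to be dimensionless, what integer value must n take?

-1

Balance the T exponent: (-1)·n from f, plus −(-1) + 2·(-1) = -1 from the rest, must sum to zero.
−n − 1 = 0, so n = -1.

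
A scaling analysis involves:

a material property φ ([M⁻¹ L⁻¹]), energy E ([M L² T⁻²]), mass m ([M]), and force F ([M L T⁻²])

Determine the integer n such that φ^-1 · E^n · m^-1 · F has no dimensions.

-1

Balance the M exponent: (1)·n from E, plus −(-1) − (1) + (1) = 1 from the rest, must sum to zero.
n + 1 = 0, so n = -1.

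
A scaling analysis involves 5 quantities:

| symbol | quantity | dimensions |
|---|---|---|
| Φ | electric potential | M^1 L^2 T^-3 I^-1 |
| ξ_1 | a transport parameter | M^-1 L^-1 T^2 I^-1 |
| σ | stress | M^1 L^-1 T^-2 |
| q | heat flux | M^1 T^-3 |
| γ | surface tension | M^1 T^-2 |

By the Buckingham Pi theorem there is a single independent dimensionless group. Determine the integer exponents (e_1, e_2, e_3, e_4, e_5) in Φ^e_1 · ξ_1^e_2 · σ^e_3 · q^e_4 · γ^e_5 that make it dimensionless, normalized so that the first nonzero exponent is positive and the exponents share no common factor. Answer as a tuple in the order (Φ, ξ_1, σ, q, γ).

M: e_1·(1) + e_2·(-1) + e_3·(1) + e_4·(1) + e_5·(1) = 0
L: e_1·(2) + e_2·(-1) + e_3·(-1) + e_4·(0) + e_5·(0) = 0
T: e_1·(-3) + e_2·(2) + e_3·(-2) + e_4·(-3) + e_5·(-2) = 0
I: e_1·(-1) + e_2·(-1) + e_3·(0) + e_4·(0) + e_5·(0) = 0
Solving this homogeneous linear system for the smallest-integer solution (first nonzero entry positive) gives (1, -1, 3, -1, -4).

(1, -1, 3, -1, -4)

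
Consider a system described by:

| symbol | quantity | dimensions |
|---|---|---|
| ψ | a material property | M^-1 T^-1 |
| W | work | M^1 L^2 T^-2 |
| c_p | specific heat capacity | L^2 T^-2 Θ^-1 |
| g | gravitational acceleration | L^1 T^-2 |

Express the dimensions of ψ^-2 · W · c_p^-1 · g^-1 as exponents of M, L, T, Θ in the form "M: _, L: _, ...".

Collect each base-dimension exponent across the product:
  M: −2·(-1) + (1) − (0) − (0) = 3
  L: −2·(0) + (2) − (2) − (1) = -1
  T: −2·(-1) + (-2) − (-2) − (-2) = 4
  Θ: −2·(0) + (0) − (-1) − (0) = 1
So the dimensions are [M³ L⁻¹ T⁴ Θ].

M: 3, L: -1, T: 4, Θ: 1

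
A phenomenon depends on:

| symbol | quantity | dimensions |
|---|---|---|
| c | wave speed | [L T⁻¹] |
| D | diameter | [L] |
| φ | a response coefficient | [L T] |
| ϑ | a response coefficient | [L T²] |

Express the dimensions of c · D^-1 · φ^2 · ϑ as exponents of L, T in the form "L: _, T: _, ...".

L: 3, T: 3

Collect each base-dimension exponent across the product:
  L: (1) − (1) + 2·(1) + (1) = 3
  T: (-1) − (0) + 2·(1) + (2) = 3
So the dimensions are [L³ T³].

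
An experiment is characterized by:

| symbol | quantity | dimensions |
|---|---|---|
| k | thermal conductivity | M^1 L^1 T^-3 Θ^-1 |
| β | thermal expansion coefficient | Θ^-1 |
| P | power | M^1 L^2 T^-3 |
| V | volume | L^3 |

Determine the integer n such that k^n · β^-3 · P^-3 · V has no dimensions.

Balance the M exponent: (1)·n from k, plus −3·(0) − 3·(1) + (0) = -3 from the rest, must sum to zero.
n − 3 = 0, so n = 3.

3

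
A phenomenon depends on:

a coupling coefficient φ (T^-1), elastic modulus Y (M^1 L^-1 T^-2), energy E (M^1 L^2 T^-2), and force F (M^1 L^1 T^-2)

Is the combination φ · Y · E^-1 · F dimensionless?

no

Sum the exponent of each base dimension across the product:
  M: [φ]_M + [Y]_M − [E]_M + [F]_M = (0) + (1) − (1) + (1) = 1
  L: [φ]_L + [Y]_L − [E]_L + [F]_L = (0) + (-1) − (2) + (1) = -2
  T: [φ]_T + [Y]_T − [E]_T + [F]_T = (-1) + (-2) − (-2) + (-2) = -3
Net dimensions [M L⁻² T⁻³] ≠ [1] — not dimensionless.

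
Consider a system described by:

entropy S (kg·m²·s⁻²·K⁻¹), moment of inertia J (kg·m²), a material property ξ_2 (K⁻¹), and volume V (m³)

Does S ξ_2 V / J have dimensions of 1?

no

Sum the exponent of each base dimension across the product:
  M: [S]_M − [J]_M + [ξ_2]_M + [V]_M = (1) − (1) + (0) + (0) = 0
  L: [S]_L − [J]_L + [ξ_2]_L + [V]_L = (2) − (2) + (0) + (3) = 3
  T: [S]_T − [J]_T + [ξ_2]_T + [V]_T = (-2) − (0) + (0) + (0) = -2
  Θ: [S]_Θ − [J]_Θ + [ξ_2]_Θ + [V]_Θ = (-1) − (0) + (-1) + (0) = -2
Net dimensions [L³ T⁻² Θ⁻²] ≠ [1] — not dimensionless.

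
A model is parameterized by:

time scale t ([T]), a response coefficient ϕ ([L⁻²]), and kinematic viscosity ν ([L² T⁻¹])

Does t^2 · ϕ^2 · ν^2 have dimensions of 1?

Sum the exponent of each base dimension across the product:
  M: 2·[t]_M + 2·[ϕ]_M + 2·[ν]_M = 2·(0) + 2·(0) + 2·(0) = 0
  L: 2·[t]_L + 2·[ϕ]_L + 2·[ν]_L = 2·(0) + 2·(-2) + 2·(2) = 0
  T: 2·[t]_T + 2·[ϕ]_T + 2·[ν]_T = 2·(1) + 2·(0) + 2·(-1) = 0
All base exponents vanish — dimensionless.

yes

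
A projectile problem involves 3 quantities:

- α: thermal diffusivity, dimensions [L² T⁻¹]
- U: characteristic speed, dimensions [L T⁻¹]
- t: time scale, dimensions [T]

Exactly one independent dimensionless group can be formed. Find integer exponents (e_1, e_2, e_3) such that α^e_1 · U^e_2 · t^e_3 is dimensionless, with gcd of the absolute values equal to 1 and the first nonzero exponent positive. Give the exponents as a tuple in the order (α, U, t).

L: e_1·(2) + e_2·(1) + e_3·(0) = 0
T: e_1·(-1) + e_2·(-1) + e_3·(1) = 0
Solving this homogeneous linear system for the smallest-integer solution (first nonzero entry positive) gives (1, -2, -1).

(1, -2, -1)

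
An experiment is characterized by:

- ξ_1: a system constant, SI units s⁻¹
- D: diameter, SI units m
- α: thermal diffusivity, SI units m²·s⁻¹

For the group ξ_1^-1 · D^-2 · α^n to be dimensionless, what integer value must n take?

Balance the L exponent: (2)·n from α, plus −(0) − 2·(1) = -2 from the rest, must sum to zero.
2n − 2 = 0, so n = 1.

1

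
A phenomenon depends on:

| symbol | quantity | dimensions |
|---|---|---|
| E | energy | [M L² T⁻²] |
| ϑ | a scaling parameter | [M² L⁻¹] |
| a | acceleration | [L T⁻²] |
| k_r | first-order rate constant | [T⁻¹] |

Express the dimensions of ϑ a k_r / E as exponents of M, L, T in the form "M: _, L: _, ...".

Collect each base-dimension exponent across the product:
  M: −(1) + (2) + (0) + (0) = 1
  L: −(2) + (-1) + (1) + (0) = -2
  T: −(-2) + (0) + (-2) + (-1) = -1
So the dimensions are [M L⁻² T⁻¹].

M: 1, L: -2, T: -1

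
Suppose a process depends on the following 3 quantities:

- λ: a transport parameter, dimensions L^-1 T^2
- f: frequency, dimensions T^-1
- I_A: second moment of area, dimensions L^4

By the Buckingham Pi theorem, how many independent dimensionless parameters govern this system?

There are 3 variables and 2 base dimensions (L, T).
The dimension matrix has rank 2.
Independent dimensionless groups: 3 − 2 = 1.

1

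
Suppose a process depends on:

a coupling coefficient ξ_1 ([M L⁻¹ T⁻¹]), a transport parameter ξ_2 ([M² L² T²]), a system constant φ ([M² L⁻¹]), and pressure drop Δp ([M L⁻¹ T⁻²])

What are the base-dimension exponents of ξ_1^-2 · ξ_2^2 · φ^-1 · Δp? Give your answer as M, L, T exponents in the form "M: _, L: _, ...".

Collect each base-dimension exponent across the product:
  M: −2·(1) + 2·(2) − (2) + (1) = 1
  L: −2·(-1) + 2·(2) − (-1) + (-1) = 6
  T: −2·(-1) + 2·(2) − (0) + (-2) = 4
So the dimensions are [M L⁶ T⁴].

M: 1, L: 6, T: 4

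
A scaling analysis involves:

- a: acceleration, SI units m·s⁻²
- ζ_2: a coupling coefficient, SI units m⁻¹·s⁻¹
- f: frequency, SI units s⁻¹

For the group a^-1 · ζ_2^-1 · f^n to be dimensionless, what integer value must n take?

3

Balance the T exponent: (-1)·n from f, plus −(-2) − (-1) = 3 from the rest, must sum to zero.
−n + 3 = 0, so n = 3.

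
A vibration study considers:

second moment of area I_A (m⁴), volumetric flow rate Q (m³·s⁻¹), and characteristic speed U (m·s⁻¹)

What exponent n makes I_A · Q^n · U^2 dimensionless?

Balance the L exponent: (3)·n from Q, plus (4) + 2·(1) = 6 from the rest, must sum to zero.
3n + 6 = 0, so n = -2.

-2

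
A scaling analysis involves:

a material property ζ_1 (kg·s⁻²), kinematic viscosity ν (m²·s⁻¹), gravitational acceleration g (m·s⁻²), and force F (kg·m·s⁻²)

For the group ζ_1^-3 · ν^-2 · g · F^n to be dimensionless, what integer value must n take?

Balance the M exponent: (1)·n from F, plus −3·(1) − 2·(0) + (0) = -3 from the rest, must sum to zero.
n − 3 = 0, so n = 3.

3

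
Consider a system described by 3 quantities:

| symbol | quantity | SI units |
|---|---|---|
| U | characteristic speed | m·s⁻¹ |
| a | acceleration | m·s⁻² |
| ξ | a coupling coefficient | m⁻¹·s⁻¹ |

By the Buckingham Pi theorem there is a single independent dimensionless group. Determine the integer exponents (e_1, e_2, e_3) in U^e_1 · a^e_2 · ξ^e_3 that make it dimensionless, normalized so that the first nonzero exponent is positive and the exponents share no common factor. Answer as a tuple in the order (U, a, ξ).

(3, -2, 1)

L: e_1·(1) + e_2·(1) + e_3·(-1) = 0
T: e_1·(-1) + e_2·(-2) + e_3·(-1) = 0
Solving this homogeneous linear system for the smallest-integer solution (first nonzero entry positive) gives (3, -2, 1).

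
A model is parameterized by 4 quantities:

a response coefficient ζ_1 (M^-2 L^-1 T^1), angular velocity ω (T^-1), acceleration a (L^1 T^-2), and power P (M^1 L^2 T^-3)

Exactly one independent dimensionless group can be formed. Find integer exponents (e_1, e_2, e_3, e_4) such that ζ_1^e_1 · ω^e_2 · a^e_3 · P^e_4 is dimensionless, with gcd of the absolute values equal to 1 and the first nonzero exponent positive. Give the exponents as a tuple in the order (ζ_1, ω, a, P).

M: e_1·(-2) + e_2·(0) + e_3·(0) + e_4·(1) = 0
L: e_1·(-1) + e_2·(0) + e_3·(1) + e_4·(2) = 0
T: e_1·(1) + e_2·(-1) + e_3·(-2) + e_4·(-3) = 0
Solving this homogeneous linear system for the smallest-integer solution (first nonzero entry positive) gives (1, 1, -3, 2).

(1, 1, -3, 2)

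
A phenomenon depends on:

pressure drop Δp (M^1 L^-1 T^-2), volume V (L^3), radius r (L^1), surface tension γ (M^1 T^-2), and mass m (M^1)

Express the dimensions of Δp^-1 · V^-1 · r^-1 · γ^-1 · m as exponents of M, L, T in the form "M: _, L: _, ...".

M: -1, L: -3, T: 4

Collect each base-dimension exponent across the product:
  M: −(1) − (0) − (0) − (1) + (1) = -1
  L: −(-1) − (3) − (1) − (0) + (0) = -3
  T: −(-2) − (0) − (0) − (-2) + (0) = 4
So the dimensions are [M⁻¹ L⁻³ T⁴].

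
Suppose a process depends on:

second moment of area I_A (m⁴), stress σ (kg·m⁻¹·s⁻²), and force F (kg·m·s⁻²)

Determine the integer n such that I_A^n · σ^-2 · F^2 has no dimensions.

-1

Balance the L exponent: (4)·n from I_A, plus −2·(-1) + 2·(1) = 4 from the rest, must sum to zero.
4n + 4 = 0, so n = -1.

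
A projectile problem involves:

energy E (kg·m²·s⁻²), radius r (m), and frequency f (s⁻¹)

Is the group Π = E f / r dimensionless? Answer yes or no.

no

Sum the exponent of each base dimension across the product:
  M: [E]_M − [r]_M + [f]_M = (1) − (0) + (0) = 1
  L: [E]_L − [r]_L + [f]_L = (2) − (1) + (0) = 1
  T: [E]_T − [r]_T + [f]_T = (-2) − (0) + (-1) = -3
Net dimensions [M L T⁻³] ≠ [1] — not dimensionless.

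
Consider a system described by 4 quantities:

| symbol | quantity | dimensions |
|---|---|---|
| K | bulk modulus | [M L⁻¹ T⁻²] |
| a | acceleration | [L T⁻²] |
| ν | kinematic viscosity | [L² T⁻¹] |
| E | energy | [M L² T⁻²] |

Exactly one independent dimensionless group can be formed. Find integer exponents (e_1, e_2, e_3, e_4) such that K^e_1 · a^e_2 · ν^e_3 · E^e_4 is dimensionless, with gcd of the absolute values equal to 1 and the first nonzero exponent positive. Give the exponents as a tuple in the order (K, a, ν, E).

M: e_1·(1) + e_2·(0) + e_3·(0) + e_4·(1) = 0
L: e_1·(-1) + e_2·(1) + e_3·(2) + e_4·(2) = 0
T: e_1·(-2) + e_2·(-2) + e_3·(-1) + e_4·(-2) = 0
Solving this homogeneous linear system for the smallest-integer solution (first nonzero entry positive) gives (1, -1, 2, -1).

(1, -1, 2, -1)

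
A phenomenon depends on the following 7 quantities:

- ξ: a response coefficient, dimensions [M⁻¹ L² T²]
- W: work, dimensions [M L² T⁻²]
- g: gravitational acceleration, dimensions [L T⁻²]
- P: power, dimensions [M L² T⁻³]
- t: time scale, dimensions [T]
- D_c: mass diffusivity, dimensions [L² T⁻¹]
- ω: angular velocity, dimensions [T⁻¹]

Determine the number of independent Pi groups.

There are 7 variables and 3 base dimensions (M, L, T).
The dimension matrix has rank 3.
Independent dimensionless groups: 7 − 3 = 4.

4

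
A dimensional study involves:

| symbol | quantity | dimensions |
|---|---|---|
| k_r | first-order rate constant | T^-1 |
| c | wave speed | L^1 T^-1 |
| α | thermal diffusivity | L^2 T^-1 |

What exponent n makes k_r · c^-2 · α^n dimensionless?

1

Balance the L exponent: (2)·n from α, plus (0) − 2·(1) = -2 from the rest, must sum to zero.
2n − 2 = 0, so n = 1.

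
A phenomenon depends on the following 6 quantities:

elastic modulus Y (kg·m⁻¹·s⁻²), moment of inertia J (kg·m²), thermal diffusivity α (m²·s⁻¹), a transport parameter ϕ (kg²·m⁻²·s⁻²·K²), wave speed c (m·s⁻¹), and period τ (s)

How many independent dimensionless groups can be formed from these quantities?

2

There are 6 variables and 4 base dimensions (M, L, T, Θ).
The dimension matrix has rank 4.
Independent dimensionless groups: 6 − 4 = 2.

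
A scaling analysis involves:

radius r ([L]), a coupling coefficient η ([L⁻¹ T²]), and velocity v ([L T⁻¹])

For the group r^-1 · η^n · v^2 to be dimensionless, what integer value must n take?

1

Balance the L exponent: (-1)·n from η, plus −(1) + 2·(1) = 1 from the rest, must sum to zero.
−n + 1 = 0, so n = 1.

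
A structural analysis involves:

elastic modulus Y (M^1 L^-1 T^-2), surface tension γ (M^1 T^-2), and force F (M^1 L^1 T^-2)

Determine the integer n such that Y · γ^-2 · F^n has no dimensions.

1

Balance the M exponent: (1)·n from F, plus (1) − 2·(1) = -1 from the rest, must sum to zero.
n − 1 = 0, so n = 1.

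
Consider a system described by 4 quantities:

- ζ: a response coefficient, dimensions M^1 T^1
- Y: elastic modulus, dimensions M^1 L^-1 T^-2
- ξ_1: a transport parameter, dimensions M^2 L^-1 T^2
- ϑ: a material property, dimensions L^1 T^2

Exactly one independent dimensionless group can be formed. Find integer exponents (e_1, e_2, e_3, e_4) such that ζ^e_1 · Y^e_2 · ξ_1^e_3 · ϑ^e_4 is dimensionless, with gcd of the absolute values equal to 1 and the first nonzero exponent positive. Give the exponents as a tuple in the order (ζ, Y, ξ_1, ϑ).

(4, -2, -1, -3)

M: e_1·(1) + e_2·(1) + e_3·(2) + e_4·(0) = 0
L: e_1·(0) + e_2·(-1) + e_3·(-1) + e_4·(1) = 0
T: e_1·(1) + e_2·(-2) + e_3·(2) + e_4·(2) = 0
Solving this homogeneous linear system for the smallest-integer solution (first nonzero entry positive) gives (4, -2, -1, -3).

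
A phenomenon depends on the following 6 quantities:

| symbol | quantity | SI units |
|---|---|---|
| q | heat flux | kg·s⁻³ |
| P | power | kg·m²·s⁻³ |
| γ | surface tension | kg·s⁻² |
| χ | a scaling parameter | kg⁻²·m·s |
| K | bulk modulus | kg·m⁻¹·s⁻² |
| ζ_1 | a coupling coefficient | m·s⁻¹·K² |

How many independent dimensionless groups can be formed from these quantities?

There are 6 variables and 4 base dimensions (M, L, T, Θ).
The dimension matrix has rank 4.
Independent dimensionless groups: 6 − 4 = 2.

2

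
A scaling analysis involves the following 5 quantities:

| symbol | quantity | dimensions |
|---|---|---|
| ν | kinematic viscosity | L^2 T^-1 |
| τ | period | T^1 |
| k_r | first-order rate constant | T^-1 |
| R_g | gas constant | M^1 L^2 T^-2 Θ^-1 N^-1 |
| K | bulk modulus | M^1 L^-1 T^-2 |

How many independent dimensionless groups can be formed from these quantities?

1

There are 5 variables and 5 base dimensions (M, L, T, Θ, N).
The dimension matrix has rank 4 (less than 5: the dimension vectors are linearly dependent).
Independent dimensionless groups: 5 − 4 = 1.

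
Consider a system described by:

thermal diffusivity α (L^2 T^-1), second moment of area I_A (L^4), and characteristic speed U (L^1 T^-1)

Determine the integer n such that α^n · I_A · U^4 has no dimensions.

-4

Balance the L exponent: (2)·n from α, plus (4) + 4·(1) = 8 from the rest, must sum to zero.
2n + 8 = 0, so n = -4.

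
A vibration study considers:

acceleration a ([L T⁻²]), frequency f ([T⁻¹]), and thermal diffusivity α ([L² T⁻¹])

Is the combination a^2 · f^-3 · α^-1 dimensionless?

Sum the exponent of each base dimension across the product:
  L: 2·[a]_L − 3·[f]_L − [α]_L = 2·(1) − 3·(0) − (2) = 0
  T: 2·[a]_T − 3·[f]_T − [α]_T = 2·(-2) − 3·(-1) − (-1) = 0
All base exponents vanish — dimensionless.

yes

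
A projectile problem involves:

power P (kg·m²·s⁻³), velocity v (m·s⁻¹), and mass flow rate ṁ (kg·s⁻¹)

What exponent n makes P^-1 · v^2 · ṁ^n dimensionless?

Balance the M exponent: (1)·n from ṁ, plus −(1) + 2·(0) = -1 from the rest, must sum to zero.
n − 1 = 0, so n = 1.

1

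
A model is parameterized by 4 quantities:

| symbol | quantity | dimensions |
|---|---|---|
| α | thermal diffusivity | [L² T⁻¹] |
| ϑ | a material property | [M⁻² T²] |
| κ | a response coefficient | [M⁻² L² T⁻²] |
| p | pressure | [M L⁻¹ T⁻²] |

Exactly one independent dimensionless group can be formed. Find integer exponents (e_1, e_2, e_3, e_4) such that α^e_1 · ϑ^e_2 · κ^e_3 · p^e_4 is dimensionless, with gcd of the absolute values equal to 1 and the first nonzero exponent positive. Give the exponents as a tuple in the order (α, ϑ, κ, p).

M: e_1·(0) + e_2·(-2) + e_3·(-2) + e_4·(1) = 0
L: e_1·(2) + e_2·(0) + e_3·(2) + e_4·(-1) = 0
T: e_1·(-1) + e_2·(2) + e_3·(-2) + e_4·(-2) = 0
Solving this homogeneous linear system for the smallest-integer solution (first nonzero entry positive) gives (2, 2, -1, 2).

(2, 2, -1, 2)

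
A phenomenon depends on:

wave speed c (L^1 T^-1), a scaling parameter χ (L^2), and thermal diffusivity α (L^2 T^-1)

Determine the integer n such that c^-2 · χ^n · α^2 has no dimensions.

-1

Balance the L exponent: (2)·n from χ, plus −2·(1) + 2·(2) = 2 from the rest, must sum to zero.
2n + 2 = 0, so n = -1.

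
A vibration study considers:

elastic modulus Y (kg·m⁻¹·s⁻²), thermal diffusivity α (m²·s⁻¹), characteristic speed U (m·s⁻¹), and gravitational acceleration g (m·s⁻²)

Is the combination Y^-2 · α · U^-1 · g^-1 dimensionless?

Sum the exponent of each base dimension across the product:
  M: −2·[Y]_M + [α]_M − [U]_M − [g]_M = −2·(1) + (0) − (0) − (0) = -2
  L: −2·[Y]_L + [α]_L − [U]_L − [g]_L = −2·(-1) + (2) − (1) − (1) = 2
  T: −2·[Y]_T + [α]_T − [U]_T − [g]_T = −2·(-2) + (-1) − (-1) − (-2) = 6
Net dimensions [M⁻² L² T⁶] ≠ [1] — not dimensionless.

no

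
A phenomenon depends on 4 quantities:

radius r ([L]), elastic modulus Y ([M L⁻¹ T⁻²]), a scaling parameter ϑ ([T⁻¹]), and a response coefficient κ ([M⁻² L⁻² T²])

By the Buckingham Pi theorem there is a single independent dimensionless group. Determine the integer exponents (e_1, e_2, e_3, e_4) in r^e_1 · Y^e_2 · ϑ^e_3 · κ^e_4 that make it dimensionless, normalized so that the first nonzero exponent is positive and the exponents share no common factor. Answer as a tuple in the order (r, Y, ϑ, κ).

M: e_1·(0) + e_2·(1) + e_3·(0) + e_4·(-2) = 0
L: e_1·(1) + e_2·(-1) + e_3·(0) + e_4·(-2) = 0
T: e_1·(0) + e_2·(-2) + e_3·(-1) + e_4·(2) = 0
Solving this homogeneous linear system for the smallest-integer solution (first nonzero entry positive) gives (4, 2, -2, 1).

(4, 2, -2, 1)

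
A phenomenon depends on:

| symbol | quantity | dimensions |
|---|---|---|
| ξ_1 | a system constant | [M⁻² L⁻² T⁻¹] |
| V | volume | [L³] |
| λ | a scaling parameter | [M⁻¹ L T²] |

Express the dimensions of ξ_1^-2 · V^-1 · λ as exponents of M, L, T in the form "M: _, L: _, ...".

Collect each base-dimension exponent across the product:
  M: −2·(-2) − (0) + (-1) = 3
  L: −2·(-2) − (3) + (1) = 2
  T: −2·(-1) − (0) + (2) = 4
So the dimensions are [M³ L² T⁴].

M: 3, L: 2, T: 4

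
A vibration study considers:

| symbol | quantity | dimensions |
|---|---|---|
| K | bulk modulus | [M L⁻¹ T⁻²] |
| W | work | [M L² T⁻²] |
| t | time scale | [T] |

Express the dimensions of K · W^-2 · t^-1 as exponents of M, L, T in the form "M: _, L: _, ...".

M: -1, L: -5, T: 1

Collect each base-dimension exponent across the product:
  M: (1) − 2·(1) − (0) = -1
  L: (-1) − 2·(2) − (0) = -5
  T: (-2) − 2·(-2) − (1) = 1
So the dimensions are [M⁻¹ L⁻⁵ T].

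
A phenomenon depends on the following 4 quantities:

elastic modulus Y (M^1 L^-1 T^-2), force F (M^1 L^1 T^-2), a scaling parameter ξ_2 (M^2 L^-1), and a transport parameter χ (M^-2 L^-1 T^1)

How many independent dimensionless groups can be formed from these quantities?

1

There are 4 variables and 3 base dimensions (M, L, T).
The dimension matrix has rank 3.
Independent dimensionless groups: 4 − 3 = 1.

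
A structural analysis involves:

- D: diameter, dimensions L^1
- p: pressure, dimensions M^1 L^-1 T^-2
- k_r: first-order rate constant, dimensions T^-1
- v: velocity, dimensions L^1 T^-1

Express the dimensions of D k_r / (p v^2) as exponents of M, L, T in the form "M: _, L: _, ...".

M: -1, L: 0, T: 3

Collect each base-dimension exponent across the product:
  M: (0) − (1) + (0) − 2·(0) = -1
  L: (1) − (-1) + (0) − 2·(1) = 0
  T: (0) − (-2) + (-1) − 2·(-1) = 3
So the dimensions are [M⁻¹ T³].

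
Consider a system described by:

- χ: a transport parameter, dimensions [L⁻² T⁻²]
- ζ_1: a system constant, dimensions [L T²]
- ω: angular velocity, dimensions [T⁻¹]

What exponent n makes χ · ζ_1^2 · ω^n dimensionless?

Balance the T exponent: (-1)·n from ω, plus (-2) + 2·(2) = 2 from the rest, must sum to zero.
−n + 2 = 0, so n = 2.

2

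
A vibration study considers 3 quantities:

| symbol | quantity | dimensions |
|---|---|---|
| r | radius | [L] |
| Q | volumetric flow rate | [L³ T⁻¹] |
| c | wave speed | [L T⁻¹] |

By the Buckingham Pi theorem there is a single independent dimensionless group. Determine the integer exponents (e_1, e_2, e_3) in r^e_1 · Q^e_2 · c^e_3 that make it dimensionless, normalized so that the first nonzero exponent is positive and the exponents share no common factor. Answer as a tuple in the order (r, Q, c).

L: e_1·(1) + e_2·(3) + e_3·(1) = 0
T: e_1·(0) + e_2·(-1) + e_3·(-1) = 0
Solving this homogeneous linear system for the smallest-integer solution (first nonzero entry positive) gives (2, -1, 1).

(2, -1, 1)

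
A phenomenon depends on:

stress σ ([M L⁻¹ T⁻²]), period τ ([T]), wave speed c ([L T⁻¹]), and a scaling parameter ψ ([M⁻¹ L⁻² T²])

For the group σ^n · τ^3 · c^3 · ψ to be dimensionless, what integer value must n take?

Balance the M exponent: (1)·n from σ, plus 3·(0) + 3·(0) + (-1) = -1 from the rest, must sum to zero.
n − 1 = 0, so n = 1.

1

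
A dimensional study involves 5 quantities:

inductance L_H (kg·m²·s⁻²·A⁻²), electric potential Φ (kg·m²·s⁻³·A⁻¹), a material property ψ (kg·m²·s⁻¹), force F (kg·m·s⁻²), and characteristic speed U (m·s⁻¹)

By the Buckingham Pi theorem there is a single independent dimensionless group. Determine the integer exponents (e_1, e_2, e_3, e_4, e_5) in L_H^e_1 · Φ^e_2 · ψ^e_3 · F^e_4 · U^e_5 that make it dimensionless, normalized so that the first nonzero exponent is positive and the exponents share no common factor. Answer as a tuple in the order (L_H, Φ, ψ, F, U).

M: e_1·(1) + e_2·(1) + e_3·(1) + e_4·(1) + e_5·(0) = 0
L: e_1·(2) + e_2·(2) + e_3·(2) + e_4·(1) + e_5·(1) = 0
T: e_1·(-2) + e_2·(-3) + e_3·(-1) + e_4·(-2) + e_5·(-1) = 0
I: e_1·(-2) + e_2·(-1) + e_3·(0) + e_4·(0) + e_5·(0) = 0
Solving this homogeneous linear system for the smallest-integer solution (first nonzero entry positive) gives (2, -4, -1, 3, 3).

(2, -4, -1, 3, 3)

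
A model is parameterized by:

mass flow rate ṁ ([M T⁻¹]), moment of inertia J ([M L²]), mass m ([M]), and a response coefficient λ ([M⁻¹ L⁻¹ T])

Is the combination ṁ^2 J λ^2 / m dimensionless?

Sum the exponent of each base dimension across the product:
  M: 2·[ṁ]_M + [J]_M − [m]_M + 2·[λ]_M = 2·(1) + (1) − (1) + 2·(-1) = 0
  L: 2·[ṁ]_L + [J]_L − [m]_L + 2·[λ]_L = 2·(0) + (2) − (0) + 2·(-1) = 0
  T: 2·[ṁ]_T + [J]_T − [m]_T + 2·[λ]_T = 2·(-1) + (0) − (0) + 2·(1) = 0
All base exponents vanish — dimensionless.

yes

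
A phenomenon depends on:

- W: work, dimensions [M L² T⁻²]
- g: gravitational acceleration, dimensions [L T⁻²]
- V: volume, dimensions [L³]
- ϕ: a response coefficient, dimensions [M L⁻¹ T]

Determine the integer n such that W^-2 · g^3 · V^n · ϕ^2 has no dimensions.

Balance the L exponent: (3)·n from V, plus −2·(2) + 3·(1) + 2·(-1) = -3 from the rest, must sum to zero.
3n − 3 = 0, so n = 1.

1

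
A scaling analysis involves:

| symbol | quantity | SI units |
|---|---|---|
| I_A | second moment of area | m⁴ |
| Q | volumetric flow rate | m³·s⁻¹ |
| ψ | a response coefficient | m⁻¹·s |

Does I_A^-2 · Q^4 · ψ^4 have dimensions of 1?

yes

Sum the exponent of each base dimension across the product:
  L: −2·[I_A]_L + 4·[Q]_L + 4·[ψ]_L = −2·(4) + 4·(3) + 4·(-1) = 0
  T: −2·[I_A]_T + 4·[Q]_T + 4·[ψ]_T = −2·(0) + 4·(-1) + 4·(1) = 0
All base exponents vanish — dimensionless.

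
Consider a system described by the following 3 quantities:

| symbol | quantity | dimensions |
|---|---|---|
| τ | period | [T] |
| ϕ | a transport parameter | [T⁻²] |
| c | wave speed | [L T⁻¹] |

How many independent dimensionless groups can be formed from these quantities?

There are 3 variables and 2 base dimensions (L, T).
The dimension matrix has rank 2.
Independent dimensionless groups: 3 − 2 = 1.

1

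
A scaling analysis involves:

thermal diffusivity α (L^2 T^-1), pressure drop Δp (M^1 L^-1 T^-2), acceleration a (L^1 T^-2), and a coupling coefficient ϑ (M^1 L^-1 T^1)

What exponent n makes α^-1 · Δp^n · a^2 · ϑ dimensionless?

Balance the M exponent: (1)·n from Δp, plus −(0) + 2·(0) + (1) = 1 from the rest, must sum to zero.
n + 1 = 0, so n = -1.

-1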